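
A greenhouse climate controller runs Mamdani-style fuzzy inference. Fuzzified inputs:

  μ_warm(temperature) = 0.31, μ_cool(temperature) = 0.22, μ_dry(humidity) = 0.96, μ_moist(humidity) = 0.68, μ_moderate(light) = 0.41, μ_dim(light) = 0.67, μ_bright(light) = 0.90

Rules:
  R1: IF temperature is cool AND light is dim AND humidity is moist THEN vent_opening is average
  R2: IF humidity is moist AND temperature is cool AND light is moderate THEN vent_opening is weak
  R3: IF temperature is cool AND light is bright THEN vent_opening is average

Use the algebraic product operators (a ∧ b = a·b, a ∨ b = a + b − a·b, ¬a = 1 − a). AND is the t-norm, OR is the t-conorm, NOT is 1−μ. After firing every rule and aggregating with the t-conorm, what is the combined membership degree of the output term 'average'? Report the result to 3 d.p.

0.278

R1: cool=0.22, dim=0.67, moist=0.68; AND[a·b] → w = 0.1002
R2: moist=0.68, cool=0.22, moderate=0.41; AND[a·b] → w = 0.0613
R3: cool=0.22, bright=0.90; AND[a·b] → w = 0.1980
Rules with consequent 'average': {R1, R3} → strengths 0.1002, 0.1980
Aggregate via t-conorm [a + b − a·b]: 0.2784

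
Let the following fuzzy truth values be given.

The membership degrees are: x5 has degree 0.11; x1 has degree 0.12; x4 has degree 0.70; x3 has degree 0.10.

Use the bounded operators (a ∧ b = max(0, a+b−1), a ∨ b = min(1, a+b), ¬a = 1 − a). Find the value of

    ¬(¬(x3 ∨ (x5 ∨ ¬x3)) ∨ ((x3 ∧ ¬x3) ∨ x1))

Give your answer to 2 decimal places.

0.88

¬x3 = 1 − 0.10 = 0.90
x5 ∨ ¬x3 = min(1, a+b) on (0.11, 0.90) = 1.00
x3 ∨ (x5 ∨ ¬x3) = min(1, a+b) on (0.10, 1.00) = 1.00
¬(x3 ∨ (x5 ∨ ¬x3)) = 1 − 1.00 = 0.00
¬x3 = 1 − 0.10 = 0.90
x3 ∧ ¬x3 = max(0, a+b−1) on (0.10, 0.90) = 0.00
(x3 ∧ ¬x3) ∨ x1 = min(1, a+b) on (0.00, 0.12) = 0.12
¬(x3 ∨ (x5 ∨ ¬x3)) ∨ ((x3 ∧ ¬x3) ∨ x1) = min(1, a+b) on (0.00, 0.12) = 0.12
¬(¬(x3 ∨ (x5 ∨ ¬x3)) ∨ ((x3 ∧ ¬x3) ∨ x1)) = 1 − 0.12 = 0.88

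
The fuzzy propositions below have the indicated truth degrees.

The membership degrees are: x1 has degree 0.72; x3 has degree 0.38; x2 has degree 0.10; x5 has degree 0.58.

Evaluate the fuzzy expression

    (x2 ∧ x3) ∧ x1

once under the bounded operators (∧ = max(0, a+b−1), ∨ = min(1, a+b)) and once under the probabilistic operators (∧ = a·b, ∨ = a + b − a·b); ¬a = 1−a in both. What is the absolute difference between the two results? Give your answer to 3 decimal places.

Under bounded:
  x2 ∧ x3 = max(0, a+b−1) on (0.10, 0.38) = 0.00
  (x2 ∧ x3) ∧ x1 = max(0, a+b−1) on (0.00, 0.72) = 0.00
  → value = 0.0000
Under probabilistic:
  x2 ∧ x3 = a·b on (0.1000, 0.3800) = 0.0380
  (x2 ∧ x3) ∧ x1 = a·b on (0.0380, 0.7200) = 0.0274
  → value = 0.0274
|0.0000 − 0.0274| = 0.027

0.027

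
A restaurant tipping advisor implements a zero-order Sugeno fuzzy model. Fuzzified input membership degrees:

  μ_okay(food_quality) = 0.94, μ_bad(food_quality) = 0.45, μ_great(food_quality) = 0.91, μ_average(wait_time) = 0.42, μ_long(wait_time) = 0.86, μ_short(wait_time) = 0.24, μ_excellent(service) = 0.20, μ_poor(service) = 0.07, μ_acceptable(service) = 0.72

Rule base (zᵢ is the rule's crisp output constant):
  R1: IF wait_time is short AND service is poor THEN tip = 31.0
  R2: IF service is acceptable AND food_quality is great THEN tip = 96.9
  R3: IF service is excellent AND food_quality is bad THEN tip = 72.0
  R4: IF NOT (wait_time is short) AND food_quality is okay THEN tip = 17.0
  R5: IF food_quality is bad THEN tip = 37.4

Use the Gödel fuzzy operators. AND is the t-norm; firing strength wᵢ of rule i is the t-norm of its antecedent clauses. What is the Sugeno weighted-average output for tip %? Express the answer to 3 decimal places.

R1 (z=31.0): short=0.24, poor=0.07; AND[min(a, b)] → w = 0.07
R2 (z=96.9): acceptable=0.72, great=0.91; AND[min(a, b)] → w = 0.72
R3 (z=72.0): excellent=0.20, bad=0.45; AND[min(a, b)] → w = 0.20
R4 (z=17.0): ¬short=1−0.24=0.76, okay=0.94; AND[min(a, b)] → w = 0.76
R5 (z=37.4): bad=0.45 → w = 0.45
Weighted average = (0.07·31.0 + 0.72·96.9 + 0.20·72.0 + 0.76·17.0 + 0.45·37.4) / (0.07 + 0.72 + 0.20 + 0.76 + 0.45)
  = 116.0880 / 2.2000 = 52.767

52.767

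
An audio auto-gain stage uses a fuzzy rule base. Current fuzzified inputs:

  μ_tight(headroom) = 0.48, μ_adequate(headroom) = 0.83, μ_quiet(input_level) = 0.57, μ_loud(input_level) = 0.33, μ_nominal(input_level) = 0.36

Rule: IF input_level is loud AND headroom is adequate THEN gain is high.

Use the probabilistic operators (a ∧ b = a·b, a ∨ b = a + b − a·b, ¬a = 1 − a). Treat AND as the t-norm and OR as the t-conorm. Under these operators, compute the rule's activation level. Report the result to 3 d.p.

0.274

firing strength: loud=0.33, adequate=0.83; AND[a·b] → w = 0.2739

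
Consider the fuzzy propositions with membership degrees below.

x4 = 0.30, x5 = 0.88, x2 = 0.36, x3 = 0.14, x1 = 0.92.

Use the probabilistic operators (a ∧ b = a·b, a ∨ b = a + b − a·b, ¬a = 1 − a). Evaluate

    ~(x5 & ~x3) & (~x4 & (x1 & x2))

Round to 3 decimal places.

~x3 = 1 − 0.1400 = 0.8600
x5 & ~x3 = a·b on (0.8800, 0.8600) = 0.7568
~(x5 & ~x3) = 1 − 0.7568 = 0.2432
~x4 = 1 − 0.3000 = 0.7000
x1 & x2 = a·b on (0.9200, 0.3600) = 0.3312
~x4 & (x1 & x2) = a·b on (0.7000, 0.3312) = 0.2318
~(x5 & ~x3) & (~x4 & (x1 & x2)) = a·b on (0.2432, 0.2318) = 0.0564

0.056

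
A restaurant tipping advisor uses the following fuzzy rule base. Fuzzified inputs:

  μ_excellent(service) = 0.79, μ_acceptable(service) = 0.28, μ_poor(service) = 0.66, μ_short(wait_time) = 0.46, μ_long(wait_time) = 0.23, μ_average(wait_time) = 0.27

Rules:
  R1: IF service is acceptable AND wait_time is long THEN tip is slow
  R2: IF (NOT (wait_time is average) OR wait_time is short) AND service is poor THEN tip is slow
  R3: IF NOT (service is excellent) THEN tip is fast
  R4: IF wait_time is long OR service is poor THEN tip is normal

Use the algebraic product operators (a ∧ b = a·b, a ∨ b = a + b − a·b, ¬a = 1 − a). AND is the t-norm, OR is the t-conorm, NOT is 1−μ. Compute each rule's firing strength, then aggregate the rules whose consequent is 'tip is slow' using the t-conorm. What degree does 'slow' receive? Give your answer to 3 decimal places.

R1: acceptable=0.28, long=0.23; AND[a·b] → w = 0.0644
R2: (¬average=1−0.27=0.73 OR short=0.46) = 0.8542; AND[a·b] with poor=0.66 → w = 0.5638
R3: ¬excellent=1−0.79=0.21 → w = 0.2100
R4: long=0.23, poor=0.66; OR[a + b − a·b] → w = 0.7382
Rules with consequent 'slow': {R1, R2} → strengths 0.0644, 0.5638
Aggregate via t-conorm [a + b − a·b]: 0.5919

0.592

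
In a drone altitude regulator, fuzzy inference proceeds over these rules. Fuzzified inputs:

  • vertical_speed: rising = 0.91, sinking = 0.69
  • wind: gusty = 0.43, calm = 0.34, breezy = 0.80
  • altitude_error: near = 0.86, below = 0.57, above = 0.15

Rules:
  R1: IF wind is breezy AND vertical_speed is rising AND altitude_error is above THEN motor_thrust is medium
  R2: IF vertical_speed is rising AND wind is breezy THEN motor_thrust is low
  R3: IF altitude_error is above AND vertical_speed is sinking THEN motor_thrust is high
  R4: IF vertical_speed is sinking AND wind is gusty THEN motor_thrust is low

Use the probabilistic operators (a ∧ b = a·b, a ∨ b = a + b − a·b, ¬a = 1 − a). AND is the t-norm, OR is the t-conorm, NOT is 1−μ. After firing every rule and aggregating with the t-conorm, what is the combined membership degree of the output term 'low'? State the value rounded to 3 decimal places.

0.809

R1: breezy=0.80, rising=0.91, above=0.15; AND[a·b] → w = 0.1092
R2: rising=0.91, breezy=0.80; AND[a·b] → w = 0.7280
R3: above=0.15, sinking=0.69; AND[a·b] → w = 0.1035
R4: sinking=0.69, gusty=0.43; AND[a·b] → w = 0.2967
Rules with consequent 'low': {R2, R4} → strengths 0.7280, 0.2967
Aggregate via t-conorm [a + b − a·b]: 0.8087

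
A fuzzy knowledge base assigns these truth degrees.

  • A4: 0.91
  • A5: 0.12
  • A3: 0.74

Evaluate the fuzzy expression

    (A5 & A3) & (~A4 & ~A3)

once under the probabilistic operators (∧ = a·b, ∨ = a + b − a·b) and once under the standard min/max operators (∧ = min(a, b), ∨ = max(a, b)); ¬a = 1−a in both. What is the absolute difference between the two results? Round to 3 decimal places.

Under probabilistic:
  A5 & A3 = a·b on (0.1200, 0.7400) = 0.0888
  ~A4 = 1 − 0.9100 = 0.0900
  ~A3 = 1 − 0.7400 = 0.2600
  ~A4 & ~A3 = a·b on (0.0900, 0.2600) = 0.0234
  (A5 & A3) & (~A4 & ~A3) = a·b on (0.0888, 0.0234) = 0.0021
  → value = 0.0021
Under standard min/max:
  A5 & A3 = min(a, b) on (0.12, 0.74) = 0.12
  ~A4 = 1 − 0.91 = 0.09
  ~A3 = 1 − 0.74 = 0.26
  ~A4 & ~A3 = min(a, b) on (0.09, 0.26) = 0.09
  (A5 & A3) & (~A4 & ~A3) = min(a, b) on (0.12, 0.09) = 0.09
  → value = 0.0900
|0.0021 − 0.0900| = 0.088

0.088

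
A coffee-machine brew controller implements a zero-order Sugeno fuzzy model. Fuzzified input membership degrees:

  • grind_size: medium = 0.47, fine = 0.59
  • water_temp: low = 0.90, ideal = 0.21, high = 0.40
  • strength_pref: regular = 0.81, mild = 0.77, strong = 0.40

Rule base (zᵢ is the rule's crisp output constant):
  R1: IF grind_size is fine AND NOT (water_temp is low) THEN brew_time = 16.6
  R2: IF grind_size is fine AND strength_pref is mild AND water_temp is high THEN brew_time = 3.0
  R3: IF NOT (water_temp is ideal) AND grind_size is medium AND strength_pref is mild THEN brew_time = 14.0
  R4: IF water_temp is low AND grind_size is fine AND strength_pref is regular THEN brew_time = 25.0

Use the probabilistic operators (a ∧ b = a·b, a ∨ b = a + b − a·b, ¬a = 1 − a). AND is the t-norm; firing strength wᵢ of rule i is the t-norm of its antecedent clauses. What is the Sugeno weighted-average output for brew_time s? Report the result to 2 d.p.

R1 (z=16.6): fine=0.59, ¬low=1−0.90=0.10; AND[a·b] → w = 0.0590
R2 (z=3.0): fine=0.59, mild=0.77, high=0.40; AND[a·b] → w = 0.1817
R3 (z=14.0): ¬ideal=1−0.21=0.79, medium=0.47, mild=0.77; AND[a·b] → w = 0.2859
R4 (z=25.0): low=0.90, fine=0.59, regular=0.81; AND[a·b] → w = 0.4301
Weighted average = (0.0590·16.6 + 0.1817·3.0 + 0.2859·14.0 + 0.4301·25.0) / (0.0590 + 0.1817 + 0.2859 + 0.4301)
  = 16.2799 / 0.9567 = 17.02

17.02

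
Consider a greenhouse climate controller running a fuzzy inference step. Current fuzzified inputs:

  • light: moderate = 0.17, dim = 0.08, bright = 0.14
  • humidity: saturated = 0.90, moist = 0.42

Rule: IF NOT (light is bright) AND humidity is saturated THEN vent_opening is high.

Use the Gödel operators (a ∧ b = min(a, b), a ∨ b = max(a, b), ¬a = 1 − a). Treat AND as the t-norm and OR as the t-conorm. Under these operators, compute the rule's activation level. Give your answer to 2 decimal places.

firing strength: ¬bright=1−0.14=0.86, saturated=0.90; AND[min(a, b)] → w = 0.86

0.86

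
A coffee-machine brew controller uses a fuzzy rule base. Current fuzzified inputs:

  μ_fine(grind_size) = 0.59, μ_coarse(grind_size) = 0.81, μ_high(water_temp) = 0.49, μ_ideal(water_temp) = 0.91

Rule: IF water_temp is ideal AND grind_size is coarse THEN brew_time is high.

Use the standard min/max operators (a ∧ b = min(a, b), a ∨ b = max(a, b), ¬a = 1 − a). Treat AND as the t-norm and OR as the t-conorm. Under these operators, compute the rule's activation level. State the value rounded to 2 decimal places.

0.81

firing strength: ideal=0.91, coarse=0.81; AND[min(a, b)] → w = 0.81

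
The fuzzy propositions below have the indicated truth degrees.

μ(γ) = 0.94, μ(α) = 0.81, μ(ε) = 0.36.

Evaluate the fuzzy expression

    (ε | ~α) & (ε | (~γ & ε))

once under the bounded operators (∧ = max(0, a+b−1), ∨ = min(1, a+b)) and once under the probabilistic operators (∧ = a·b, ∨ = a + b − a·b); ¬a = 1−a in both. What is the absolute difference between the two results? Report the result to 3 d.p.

0.180

Under bounded:
  ~α = 1 − 0.81 = 0.19
  ε | ~α = min(1, a+b) on (0.36, 0.19) = 0.55
  ~γ = 1 − 0.94 = 0.06
  ~γ & ε = max(0, a+b−1) on (0.06, 0.36) = 0.00
  ε | (~γ & ε) = min(1, a+b) on (0.36, 0.00) = 0.36
  (ε | ~α) & (ε | (~γ & ε)) = max(0, a+b−1) on (0.55, 0.36) = 0.00
  → value = 0.0000
Under probabilistic:
  ~α = 1 − 0.8100 = 0.1900
  ε | ~α = a + b − a·b on (0.3600, 0.1900) = 0.4816
  ~γ = 1 − 0.9400 = 0.0600
  ~γ & ε = a·b on (0.0600, 0.3600) = 0.0216
  ε | (~γ & ε) = a + b − a·b on (0.3600, 0.0216) = 0.3738
  (ε | ~α) & (ε | (~γ & ε)) = a·b on (0.4816, 0.3738) = 0.1800
  → value = 0.1800
|0.0000 − 0.1800| = 0.180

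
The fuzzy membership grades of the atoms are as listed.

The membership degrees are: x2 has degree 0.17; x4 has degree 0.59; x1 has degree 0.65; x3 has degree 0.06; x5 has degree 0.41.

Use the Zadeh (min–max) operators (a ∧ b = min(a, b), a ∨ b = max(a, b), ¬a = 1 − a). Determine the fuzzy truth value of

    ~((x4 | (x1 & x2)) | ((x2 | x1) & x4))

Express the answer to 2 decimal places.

x1 & x2 = min(a, b) on (0.65, 0.17) = 0.17
x4 | (x1 & x2) = max(a, b) on (0.59, 0.17) = 0.59
x2 | x1 = max(a, b) on (0.17, 0.65) = 0.65
(x2 | x1) & x4 = min(a, b) on (0.65, 0.59) = 0.59
(x4 | (x1 & x2)) | ((x2 | x1) & x4) = max(a, b) on (0.59, 0.59) = 0.59
~((x4 | (x1 & x2)) | ((x2 | x1) & x4)) = 1 − 0.59 = 0.41

0.41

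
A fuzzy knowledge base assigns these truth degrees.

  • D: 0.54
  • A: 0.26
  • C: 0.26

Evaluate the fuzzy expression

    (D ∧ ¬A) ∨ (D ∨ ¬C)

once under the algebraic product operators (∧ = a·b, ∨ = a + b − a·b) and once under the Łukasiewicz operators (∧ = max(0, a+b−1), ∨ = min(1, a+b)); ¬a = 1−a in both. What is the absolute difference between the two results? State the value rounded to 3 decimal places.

Under algebraic product:
  ¬A = 1 − 0.2600 = 0.7400
  D ∧ ¬A = a·b on (0.5400, 0.7400) = 0.3996
  ¬C = 1 − 0.2600 = 0.7400
  D ∨ ¬C = a + b − a·b on (0.5400, 0.7400) = 0.8804
  (D ∧ ¬A) ∨ (D ∨ ¬C) = a + b − a·b on (0.3996, 0.8804) = 0.9282
  → value = 0.9282
Under Łukasiewicz:
  ¬A = 1 − 0.26 = 0.74
  D ∧ ¬A = max(0, a+b−1) on (0.54, 0.74) = 0.28
  ¬C = 1 − 0.26 = 0.74
  D ∨ ¬C = min(1, a+b) on (0.54, 0.74) = 1.00
  (D ∧ ¬A) ∨ (D ∨ ¬C) = min(1, a+b) on (0.28, 1.00) = 1.00
  → value = 1.0000
|0.9282 − 1.0000| = 0.072

0.072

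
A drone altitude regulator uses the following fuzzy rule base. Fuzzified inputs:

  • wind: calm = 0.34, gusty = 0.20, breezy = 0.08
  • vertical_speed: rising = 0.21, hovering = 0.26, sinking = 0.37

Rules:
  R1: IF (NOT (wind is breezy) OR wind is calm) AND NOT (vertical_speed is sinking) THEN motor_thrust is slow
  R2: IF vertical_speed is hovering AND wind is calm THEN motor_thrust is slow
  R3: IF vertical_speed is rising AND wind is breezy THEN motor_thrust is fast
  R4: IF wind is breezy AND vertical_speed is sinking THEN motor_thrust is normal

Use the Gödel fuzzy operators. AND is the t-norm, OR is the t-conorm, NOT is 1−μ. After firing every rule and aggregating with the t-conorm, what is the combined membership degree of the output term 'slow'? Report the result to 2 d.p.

0.63

R1: (¬breezy=1−0.08=0.92 OR calm=0.34) = 0.92; AND[min(a, b)] with ¬sinking=1−0.37=0.63 → w = 0.63
R2: hovering=0.26, calm=0.34; AND[min(a, b)] → w = 0.26
R3: rising=0.21, breezy=0.08; AND[min(a, b)] → w = 0.08
R4: breezy=0.08, sinking=0.37; AND[min(a, b)] → w = 0.08
Rules with consequent 'slow': {R1, R2} → strengths 0.63, 0.26
Aggregate via t-conorm [max(a, b)]: 0.63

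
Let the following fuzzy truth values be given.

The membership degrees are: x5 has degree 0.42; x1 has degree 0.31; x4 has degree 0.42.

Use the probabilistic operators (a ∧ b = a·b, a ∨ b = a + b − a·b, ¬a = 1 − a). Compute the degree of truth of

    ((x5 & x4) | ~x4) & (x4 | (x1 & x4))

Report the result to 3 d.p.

x5 & x4 = a·b on (0.4200, 0.4200) = 0.1764
~x4 = 1 − 0.4200 = 0.5800
(x5 & x4) | ~x4 = a + b − a·b on (0.1764, 0.5800) = 0.6541
x1 & x4 = a·b on (0.3100, 0.4200) = 0.1302
x4 | (x1 & x4) = a + b − a·b on (0.4200, 0.1302) = 0.4955
((x5 & x4) | ~x4) & (x4 | (x1 & x4)) = a·b on (0.6541, 0.4955) = 0.3241

0.324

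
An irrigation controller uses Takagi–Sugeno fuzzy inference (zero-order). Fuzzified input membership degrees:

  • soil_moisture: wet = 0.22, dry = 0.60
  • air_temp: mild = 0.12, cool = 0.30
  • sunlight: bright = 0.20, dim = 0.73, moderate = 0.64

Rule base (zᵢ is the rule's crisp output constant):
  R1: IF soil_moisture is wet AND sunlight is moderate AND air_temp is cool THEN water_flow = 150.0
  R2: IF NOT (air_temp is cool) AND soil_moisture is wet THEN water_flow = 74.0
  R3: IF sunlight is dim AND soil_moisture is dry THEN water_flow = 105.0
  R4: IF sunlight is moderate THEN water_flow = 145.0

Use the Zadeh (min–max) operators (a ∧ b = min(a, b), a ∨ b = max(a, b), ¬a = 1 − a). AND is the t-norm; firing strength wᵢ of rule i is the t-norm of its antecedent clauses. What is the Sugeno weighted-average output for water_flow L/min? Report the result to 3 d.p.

122.071

R1 (z=150.0): wet=0.22, moderate=0.64, cool=0.30; AND[min(a, b)] → w = 0.22
R2 (z=74.0): ¬cool=1−0.30=0.70, wet=0.22; AND[min(a, b)] → w = 0.22
R3 (z=105.0): dim=0.73, dry=0.60; AND[min(a, b)] → w = 0.60
R4 (z=145.0): moderate=0.64 → w = 0.64
Weighted average = (0.22·150.0 + 0.22·74.0 + 0.60·105.0 + 0.64·145.0) / (0.22 + 0.22 + 0.60 + 0.64)
  = 205.0800 / 1.6800 = 122.071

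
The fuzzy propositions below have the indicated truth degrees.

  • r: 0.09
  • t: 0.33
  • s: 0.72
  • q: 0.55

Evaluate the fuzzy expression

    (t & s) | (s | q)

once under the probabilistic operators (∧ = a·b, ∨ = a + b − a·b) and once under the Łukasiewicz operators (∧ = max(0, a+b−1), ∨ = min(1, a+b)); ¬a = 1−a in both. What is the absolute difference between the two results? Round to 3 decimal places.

0.096

Under probabilistic:
  t & s = a·b on (0.3300, 0.7200) = 0.2376
  s | q = a + b − a·b on (0.7200, 0.5500) = 0.8740
  (t & s) | (s | q) = a + b − a·b on (0.2376, 0.8740) = 0.9039
  → value = 0.9039
Under Łukasiewicz:
  t & s = max(0, a+b−1) on (0.33, 0.72) = 0.05
  s | q = min(1, a+b) on (0.72, 0.55) = 1.00
  (t & s) | (s | q) = min(1, a+b) on (0.05, 1.00) = 1.00
  → value = 1.0000
|0.9039 − 1.0000| = 0.096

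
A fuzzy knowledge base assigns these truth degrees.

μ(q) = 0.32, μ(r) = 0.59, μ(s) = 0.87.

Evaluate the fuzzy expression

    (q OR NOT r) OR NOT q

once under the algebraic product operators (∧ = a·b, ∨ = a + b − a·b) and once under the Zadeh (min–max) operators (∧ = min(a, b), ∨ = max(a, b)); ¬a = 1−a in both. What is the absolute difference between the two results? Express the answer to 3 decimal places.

0.192

Under algebraic product:
  NOT r = 1 − 0.5900 = 0.4100
  q OR NOT r = a + b − a·b on (0.3200, 0.4100) = 0.5988
  NOT q = 1 − 0.3200 = 0.6800
  (q OR NOT r) OR NOT q = a + b − a·b on (0.5988, 0.6800) = 0.8716
  → value = 0.8716
Under Zadeh (min–max):
  NOT r = 1 − 0.59 = 0.41
  q OR NOT r = max(a, b) on (0.32, 0.41) = 0.41
  NOT q = 1 − 0.32 = 0.68
  (q OR NOT r) OR NOT q = max(a, b) on (0.41, 0.68) = 0.68
  → value = 0.6800
|0.8716 − 0.6800| = 0.192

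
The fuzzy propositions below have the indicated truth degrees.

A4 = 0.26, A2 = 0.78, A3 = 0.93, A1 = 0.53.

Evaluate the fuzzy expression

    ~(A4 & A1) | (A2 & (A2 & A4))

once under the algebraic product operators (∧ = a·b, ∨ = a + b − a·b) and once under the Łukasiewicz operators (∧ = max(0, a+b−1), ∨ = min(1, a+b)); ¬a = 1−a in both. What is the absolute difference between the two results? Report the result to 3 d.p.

Under algebraic product:
  A4 & A1 = a·b on (0.2600, 0.5300) = 0.1378
  ~(A4 & A1) = 1 − 0.1378 = 0.8622
  A2 & A4 = a·b on (0.7800, 0.2600) = 0.2028
  A2 & (A2 & A4) = a·b on (0.7800, 0.2028) = 0.1582
  ~(A4 & A1) | (A2 & (A2 & A4)) = a + b − a·b on (0.8622, 0.1582) = 0.8840
  → value = 0.8840
Under Łukasiewicz:
  A4 & A1 = max(0, a+b−1) on (0.26, 0.53) = 0.00
  ~(A4 & A1) = 1 − 0.00 = 1.00
  A2 & A4 = max(0, a+b−1) on (0.78, 0.26) = 0.04
  A2 & (A2 & A4) = max(0, a+b−1) on (0.78, 0.04) = 0.00
  ~(A4 & A1) | (A2 & (A2 & A4)) = min(1, a+b) on (1.00, 0.00) = 1.00
  → value = 1.0000
|0.8840 − 1.0000| = 0.116

0.116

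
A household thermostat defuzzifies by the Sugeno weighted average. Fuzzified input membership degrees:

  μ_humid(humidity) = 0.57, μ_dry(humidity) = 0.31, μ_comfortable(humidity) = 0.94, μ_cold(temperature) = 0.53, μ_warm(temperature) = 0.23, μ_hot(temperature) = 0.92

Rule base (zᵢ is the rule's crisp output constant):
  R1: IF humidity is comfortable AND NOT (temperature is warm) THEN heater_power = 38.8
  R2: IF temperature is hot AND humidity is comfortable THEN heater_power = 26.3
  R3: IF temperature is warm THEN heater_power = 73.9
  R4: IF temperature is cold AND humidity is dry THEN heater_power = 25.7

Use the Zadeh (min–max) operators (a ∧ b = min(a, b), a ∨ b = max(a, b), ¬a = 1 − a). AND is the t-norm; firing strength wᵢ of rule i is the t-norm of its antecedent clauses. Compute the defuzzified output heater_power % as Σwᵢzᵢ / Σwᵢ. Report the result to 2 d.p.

R1 (z=38.8): comfortable=0.94, ¬warm=1−0.23=0.77; AND[min(a, b)] → w = 0.77
R2 (z=26.3): hot=0.92, comfortable=0.94; AND[min(a, b)] → w = 0.92
R3 (z=73.9): warm=0.23 → w = 0.23
R4 (z=25.7): cold=0.53, dry=0.31; AND[min(a, b)] → w = 0.31
Weighted average = (0.77·38.8 + 0.92·26.3 + 0.23·73.9 + 0.31·25.7) / (0.77 + 0.92 + 0.23 + 0.31)
  = 79.0360 / 2.2300 = 35.44

35.44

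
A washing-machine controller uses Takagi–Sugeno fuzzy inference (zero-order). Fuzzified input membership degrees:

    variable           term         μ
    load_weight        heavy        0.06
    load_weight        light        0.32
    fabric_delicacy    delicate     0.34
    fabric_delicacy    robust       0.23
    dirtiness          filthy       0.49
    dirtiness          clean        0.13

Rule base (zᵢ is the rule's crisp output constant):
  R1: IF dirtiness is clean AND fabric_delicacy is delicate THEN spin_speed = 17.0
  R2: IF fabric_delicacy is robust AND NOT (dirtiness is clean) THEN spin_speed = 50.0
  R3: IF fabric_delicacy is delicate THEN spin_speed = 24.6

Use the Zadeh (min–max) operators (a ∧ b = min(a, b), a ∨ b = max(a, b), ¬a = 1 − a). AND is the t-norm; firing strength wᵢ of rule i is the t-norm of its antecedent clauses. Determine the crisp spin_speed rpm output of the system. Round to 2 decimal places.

31.53

R1 (z=17.0): clean=0.13, delicate=0.34; AND[min(a, b)] → w = 0.13
R2 (z=50.0): robust=0.23, ¬clean=1−0.13=0.87; AND[min(a, b)] → w = 0.23
R3 (z=24.6): delicate=0.34 → w = 0.34
Weighted average = (0.13·17.0 + 0.23·50.0 + 0.34·24.6) / (0.13 + 0.23 + 0.34)
  = 22.0740 / 0.7000 = 31.53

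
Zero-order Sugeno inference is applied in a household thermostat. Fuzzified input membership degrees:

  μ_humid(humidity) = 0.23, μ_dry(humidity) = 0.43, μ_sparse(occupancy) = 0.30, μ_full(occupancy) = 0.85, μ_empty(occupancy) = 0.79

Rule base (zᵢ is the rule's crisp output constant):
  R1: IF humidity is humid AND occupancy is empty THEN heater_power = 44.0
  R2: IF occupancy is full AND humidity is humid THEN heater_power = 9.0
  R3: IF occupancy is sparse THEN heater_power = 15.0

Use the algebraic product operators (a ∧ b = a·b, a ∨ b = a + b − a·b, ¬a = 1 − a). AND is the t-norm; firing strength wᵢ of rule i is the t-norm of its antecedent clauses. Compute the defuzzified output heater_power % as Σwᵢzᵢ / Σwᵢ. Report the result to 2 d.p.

R1 (z=44.0): humid=0.23, empty=0.79; AND[a·b] → w = 0.1817
R2 (z=9.0): full=0.85, humid=0.23; AND[a·b] → w = 0.1955
R3 (z=15.0): sparse=0.30 → w = 0.3000
Weighted average = (0.1817·44.0 + 0.1955·9.0 + 0.3000·15.0) / (0.1817 + 0.1955 + 0.3000)
  = 14.2543 / 0.6772 = 21.05

21.05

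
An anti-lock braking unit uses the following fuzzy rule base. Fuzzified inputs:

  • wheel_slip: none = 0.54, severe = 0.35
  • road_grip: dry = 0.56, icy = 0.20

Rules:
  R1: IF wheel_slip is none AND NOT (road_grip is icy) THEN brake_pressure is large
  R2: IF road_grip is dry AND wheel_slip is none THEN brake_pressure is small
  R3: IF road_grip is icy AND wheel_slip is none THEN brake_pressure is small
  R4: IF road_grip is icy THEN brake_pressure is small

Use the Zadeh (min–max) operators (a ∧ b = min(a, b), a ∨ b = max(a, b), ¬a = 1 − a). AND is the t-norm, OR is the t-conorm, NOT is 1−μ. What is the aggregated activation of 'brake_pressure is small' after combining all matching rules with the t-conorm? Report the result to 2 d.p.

R1: none=0.54, ¬icy=1−0.20=0.80; AND[min(a, b)] → w = 0.54
R2: dry=0.56, none=0.54; AND[min(a, b)] → w = 0.54
R3: icy=0.20, none=0.54; AND[min(a, b)] → w = 0.20
R4: icy=0.20 → w = 0.20
Rules with consequent 'small': {R2, R3, R4} → strengths 0.54, 0.20, 0.20
Aggregate via t-conorm [max(a, b)]: 0.54

0.54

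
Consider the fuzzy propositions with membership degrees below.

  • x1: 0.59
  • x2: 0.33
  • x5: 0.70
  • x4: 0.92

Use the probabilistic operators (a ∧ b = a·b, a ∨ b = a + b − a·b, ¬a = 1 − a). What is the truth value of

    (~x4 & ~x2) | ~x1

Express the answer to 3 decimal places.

0.442

~x4 = 1 − 0.9200 = 0.0800
~x2 = 1 − 0.3300 = 0.6700
~x4 & ~x2 = a·b on (0.0800, 0.6700) = 0.0536
~x1 = 1 − 0.5900 = 0.4100
(~x4 & ~x2) | ~x1 = a + b − a·b on (0.0536, 0.4100) = 0.4416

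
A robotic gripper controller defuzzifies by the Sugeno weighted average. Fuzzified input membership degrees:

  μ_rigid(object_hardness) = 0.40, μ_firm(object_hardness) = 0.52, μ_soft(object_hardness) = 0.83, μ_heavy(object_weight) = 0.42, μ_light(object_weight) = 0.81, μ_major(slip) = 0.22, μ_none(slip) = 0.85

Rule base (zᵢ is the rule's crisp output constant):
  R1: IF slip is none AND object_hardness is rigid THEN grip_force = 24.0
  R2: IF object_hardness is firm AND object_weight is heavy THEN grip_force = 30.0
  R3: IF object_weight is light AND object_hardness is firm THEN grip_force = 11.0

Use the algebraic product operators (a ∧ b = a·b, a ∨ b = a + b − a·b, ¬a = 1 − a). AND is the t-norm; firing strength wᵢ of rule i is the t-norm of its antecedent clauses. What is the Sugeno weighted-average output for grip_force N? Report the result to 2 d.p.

R1 (z=24.0): none=0.85, rigid=0.40; AND[a·b] → w = 0.3400
R2 (z=30.0): firm=0.52, heavy=0.42; AND[a·b] → w = 0.2184
R3 (z=11.0): light=0.81, firm=0.52; AND[a·b] → w = 0.4212
Weighted average = (0.3400·24.0 + 0.2184·30.0 + 0.4212·11.0) / (0.3400 + 0.2184 + 0.4212)
  = 19.3452 / 0.9796 = 19.75

19.75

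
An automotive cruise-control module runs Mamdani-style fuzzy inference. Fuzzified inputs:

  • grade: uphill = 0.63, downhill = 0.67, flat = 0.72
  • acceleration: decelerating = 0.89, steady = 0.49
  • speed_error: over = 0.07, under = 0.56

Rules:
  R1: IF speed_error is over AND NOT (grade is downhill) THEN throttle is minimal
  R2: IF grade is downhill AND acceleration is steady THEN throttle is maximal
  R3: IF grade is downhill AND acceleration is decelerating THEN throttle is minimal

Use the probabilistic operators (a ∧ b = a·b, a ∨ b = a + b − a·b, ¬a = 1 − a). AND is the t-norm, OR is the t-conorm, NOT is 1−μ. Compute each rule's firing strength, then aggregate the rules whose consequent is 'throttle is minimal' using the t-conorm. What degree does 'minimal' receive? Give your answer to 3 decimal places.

0.606

R1: over=0.07, ¬downhill=1−0.67=0.33; AND[a·b] → w = 0.0231
R2: downhill=0.67, steady=0.49; AND[a·b] → w = 0.3283
R3: downhill=0.67, decelerating=0.89; AND[a·b] → w = 0.5963
Rules with consequent 'minimal': {R1, R3} → strengths 0.0231, 0.5963
Aggregate via t-conorm [a + b − a·b]: 0.6056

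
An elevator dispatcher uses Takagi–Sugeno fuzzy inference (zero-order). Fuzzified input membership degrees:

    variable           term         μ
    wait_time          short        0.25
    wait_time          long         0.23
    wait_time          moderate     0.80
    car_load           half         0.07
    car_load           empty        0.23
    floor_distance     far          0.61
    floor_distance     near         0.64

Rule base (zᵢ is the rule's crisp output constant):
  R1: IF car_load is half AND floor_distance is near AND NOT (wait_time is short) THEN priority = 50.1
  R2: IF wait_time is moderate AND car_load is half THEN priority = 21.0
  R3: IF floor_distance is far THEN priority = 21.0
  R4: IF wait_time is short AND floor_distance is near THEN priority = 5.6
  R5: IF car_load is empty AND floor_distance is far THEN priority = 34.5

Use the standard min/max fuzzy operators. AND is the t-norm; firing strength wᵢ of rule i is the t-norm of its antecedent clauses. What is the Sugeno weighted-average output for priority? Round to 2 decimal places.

R1 (z=50.1): half=0.07, near=0.64, ¬short=1−0.25=0.75; AND[min(a, b)] → w = 0.07
R2 (z=21.0): moderate=0.80, half=0.07; AND[min(a, b)] → w = 0.07
R3 (z=21.0): far=0.61 → w = 0.61
R4 (z=5.6): short=0.25, near=0.64; AND[min(a, b)] → w = 0.25
R5 (z=34.5): empty=0.23, far=0.61; AND[min(a, b)] → w = 0.23
Weighted average = (0.07·50.1 + 0.07·21.0 + 0.61·21.0 + 0.25·5.6 + 0.23·34.5) / (0.07 + 0.07 + 0.61 + 0.25 + 0.23)
  = 27.1220 / 1.2300 = 22.05

22.05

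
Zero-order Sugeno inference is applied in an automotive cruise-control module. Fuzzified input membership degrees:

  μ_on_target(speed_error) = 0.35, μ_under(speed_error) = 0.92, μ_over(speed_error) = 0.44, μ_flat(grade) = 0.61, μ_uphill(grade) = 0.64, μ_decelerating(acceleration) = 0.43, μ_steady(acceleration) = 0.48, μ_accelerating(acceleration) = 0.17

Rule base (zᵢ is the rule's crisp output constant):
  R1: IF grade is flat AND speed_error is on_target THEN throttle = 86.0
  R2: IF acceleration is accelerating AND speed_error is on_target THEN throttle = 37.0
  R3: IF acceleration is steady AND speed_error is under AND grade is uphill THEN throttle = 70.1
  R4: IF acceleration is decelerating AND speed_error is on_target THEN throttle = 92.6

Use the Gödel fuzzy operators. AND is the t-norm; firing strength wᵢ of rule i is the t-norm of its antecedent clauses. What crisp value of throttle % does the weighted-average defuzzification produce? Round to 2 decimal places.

R1 (z=86.0): flat=0.61, on_target=0.35; AND[min(a, b)] → w = 0.35
R2 (z=37.0): accelerating=0.17, on_target=0.35; AND[min(a, b)] → w = 0.17
R3 (z=70.1): steady=0.48, under=0.92, uphill=0.64; AND[min(a, b)] → w = 0.48
R4 (z=92.6): decelerating=0.43, on_target=0.35; AND[min(a, b)] → w = 0.35
Weighted average = (0.35·86.0 + 0.17·37.0 + 0.48·70.1 + 0.35·92.6) / (0.35 + 0.17 + 0.48 + 0.35)
  = 102.4480 / 1.3500 = 75.89

75.89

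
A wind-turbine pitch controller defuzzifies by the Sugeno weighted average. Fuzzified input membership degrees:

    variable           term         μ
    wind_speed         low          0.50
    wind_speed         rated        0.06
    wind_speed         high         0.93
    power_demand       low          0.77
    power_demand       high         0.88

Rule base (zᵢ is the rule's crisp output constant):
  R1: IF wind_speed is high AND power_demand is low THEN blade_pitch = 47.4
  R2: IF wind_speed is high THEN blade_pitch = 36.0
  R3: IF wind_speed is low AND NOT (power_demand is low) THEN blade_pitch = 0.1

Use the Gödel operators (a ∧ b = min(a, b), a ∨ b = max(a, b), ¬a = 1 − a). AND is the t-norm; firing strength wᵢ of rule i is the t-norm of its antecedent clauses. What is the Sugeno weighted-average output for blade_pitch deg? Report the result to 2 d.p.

R1 (z=47.4): high=0.93, low=0.77; AND[min(a, b)] → w = 0.77
R2 (z=36.0): high=0.93 → w = 0.93
R3 (z=0.1): low=0.50, ¬low=1−0.77=0.23; AND[min(a, b)] → w = 0.23
Weighted average = (0.77·47.4 + 0.93·36.0 + 0.23·0.1) / (0.77 + 0.93 + 0.23)
  = 70.0010 / 1.9300 = 36.27

36.27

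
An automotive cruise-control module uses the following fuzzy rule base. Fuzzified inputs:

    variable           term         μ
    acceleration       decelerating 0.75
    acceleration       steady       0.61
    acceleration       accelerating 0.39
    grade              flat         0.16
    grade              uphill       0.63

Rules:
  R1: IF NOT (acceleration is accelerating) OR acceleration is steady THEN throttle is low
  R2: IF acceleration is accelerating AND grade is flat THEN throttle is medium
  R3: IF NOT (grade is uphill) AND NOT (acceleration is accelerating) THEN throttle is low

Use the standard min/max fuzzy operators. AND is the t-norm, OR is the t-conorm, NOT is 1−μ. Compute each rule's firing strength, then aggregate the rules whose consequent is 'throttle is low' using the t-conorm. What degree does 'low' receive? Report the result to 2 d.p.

0.61

R1: ¬accelerating=1−0.39=0.61, steady=0.61; OR[max(a, b)] → w = 0.61
R2: accelerating=0.39, flat=0.16; AND[min(a, b)] → w = 0.16
R3: ¬uphill=1−0.63=0.37, ¬accelerating=1−0.39=0.61; AND[min(a, b)] → w = 0.37
Rules with consequent 'low': {R1, R3} → strengths 0.61, 0.37
Aggregate via t-conorm [max(a, b)]: 0.61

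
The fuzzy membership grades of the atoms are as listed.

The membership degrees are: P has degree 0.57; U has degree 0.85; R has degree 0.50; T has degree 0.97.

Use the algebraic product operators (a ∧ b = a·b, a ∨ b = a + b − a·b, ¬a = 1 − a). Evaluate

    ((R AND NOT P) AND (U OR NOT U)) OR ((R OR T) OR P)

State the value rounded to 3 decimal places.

0.995

NOT P = 1 − 0.5700 = 0.4300
R AND NOT P = a·b on (0.5000, 0.4300) = 0.2150
NOT U = 1 − 0.8500 = 0.1500
U OR NOT U = a + b − a·b on (0.8500, 0.1500) = 0.8725
(R AND NOT P) AND (U OR NOT U) = a·b on (0.2150, 0.8725) = 0.1876
R OR T = a + b − a·b on (0.5000, 0.9700) = 0.9850
(R OR T) OR P = a + b − a·b on (0.9850, 0.5700) = 0.9936
((R AND NOT P) AND (U OR NOT U)) OR ((R OR T) OR P) = a + b − a·b on (0.1876, 0.9936) = 0.9948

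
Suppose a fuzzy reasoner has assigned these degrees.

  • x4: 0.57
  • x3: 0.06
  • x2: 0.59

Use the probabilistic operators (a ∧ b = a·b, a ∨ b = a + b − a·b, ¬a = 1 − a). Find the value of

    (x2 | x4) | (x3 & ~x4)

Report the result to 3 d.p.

0.828

x2 | x4 = a + b − a·b on (0.5900, 0.5700) = 0.8237
~x4 = 1 − 0.5700 = 0.4300
x3 & ~x4 = a·b on (0.0600, 0.4300) = 0.0258
(x2 | x4) | (x3 & ~x4) = a + b − a·b on (0.8237, 0.0258) = 0.8282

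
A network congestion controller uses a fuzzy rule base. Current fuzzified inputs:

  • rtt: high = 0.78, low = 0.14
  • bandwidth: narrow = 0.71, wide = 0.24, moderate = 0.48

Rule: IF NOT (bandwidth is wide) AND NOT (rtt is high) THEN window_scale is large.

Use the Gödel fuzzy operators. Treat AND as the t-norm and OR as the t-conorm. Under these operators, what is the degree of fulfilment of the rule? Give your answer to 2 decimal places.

0.22

firing strength: ¬wide=1−0.24=0.76, ¬high=1−0.78=0.22; AND[min(a, b)] → w = 0.22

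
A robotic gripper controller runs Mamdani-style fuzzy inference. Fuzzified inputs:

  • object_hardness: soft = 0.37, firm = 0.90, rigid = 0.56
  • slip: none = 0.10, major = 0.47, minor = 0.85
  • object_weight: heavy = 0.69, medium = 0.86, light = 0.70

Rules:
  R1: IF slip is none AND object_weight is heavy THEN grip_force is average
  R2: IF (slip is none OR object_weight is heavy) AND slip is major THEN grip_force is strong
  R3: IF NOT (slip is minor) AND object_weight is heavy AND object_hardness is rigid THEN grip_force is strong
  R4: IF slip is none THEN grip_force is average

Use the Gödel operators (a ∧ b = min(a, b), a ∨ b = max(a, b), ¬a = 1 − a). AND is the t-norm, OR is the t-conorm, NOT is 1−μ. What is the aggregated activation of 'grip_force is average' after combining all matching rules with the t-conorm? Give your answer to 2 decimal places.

R1: none=0.10, heavy=0.69; AND[min(a, b)] → w = 0.10
R2: (none=0.10 OR heavy=0.69) = 0.69; AND[min(a, b)] with major=0.47 → w = 0.47
R3: ¬minor=1−0.85=0.15, heavy=0.69, rigid=0.56; AND[min(a, b)] → w = 0.15
R4: none=0.10 → w = 0.10
Rules with consequent 'average': {R1, R4} → strengths 0.10, 0.10
Aggregate via t-conorm [max(a, b)]: 0.10

0.10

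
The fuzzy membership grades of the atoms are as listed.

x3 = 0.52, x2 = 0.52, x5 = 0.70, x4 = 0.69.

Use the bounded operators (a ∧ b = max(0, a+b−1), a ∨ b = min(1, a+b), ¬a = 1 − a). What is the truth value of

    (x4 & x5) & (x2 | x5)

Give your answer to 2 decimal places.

x4 & x5 = max(0, a+b−1) on (0.69, 0.70) = 0.39
x2 | x5 = min(1, a+b) on (0.52, 0.70) = 1.00
(x4 & x5) & (x2 | x5) = max(0, a+b−1) on (0.39, 1.00) = 0.39

0.39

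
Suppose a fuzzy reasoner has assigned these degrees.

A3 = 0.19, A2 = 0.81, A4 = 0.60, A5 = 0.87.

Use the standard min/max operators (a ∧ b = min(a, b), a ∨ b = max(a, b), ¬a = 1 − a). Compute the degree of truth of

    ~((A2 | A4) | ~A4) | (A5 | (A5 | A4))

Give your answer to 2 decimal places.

A2 | A4 = max(a, b) on (0.81, 0.60) = 0.81
~A4 = 1 − 0.60 = 0.40
(A2 | A4) | ~A4 = max(a, b) on (0.81, 0.40) = 0.81
~((A2 | A4) | ~A4) = 1 − 0.81 = 0.19
A5 | A4 = max(a, b) on (0.87, 0.60) = 0.87
A5 | (A5 | A4) = max(a, b) on (0.87, 0.87) = 0.87
~((A2 | A4) | ~A4) | (A5 | (A5 | A4)) = max(a, b) on (0.19, 0.87) = 0.87

0.87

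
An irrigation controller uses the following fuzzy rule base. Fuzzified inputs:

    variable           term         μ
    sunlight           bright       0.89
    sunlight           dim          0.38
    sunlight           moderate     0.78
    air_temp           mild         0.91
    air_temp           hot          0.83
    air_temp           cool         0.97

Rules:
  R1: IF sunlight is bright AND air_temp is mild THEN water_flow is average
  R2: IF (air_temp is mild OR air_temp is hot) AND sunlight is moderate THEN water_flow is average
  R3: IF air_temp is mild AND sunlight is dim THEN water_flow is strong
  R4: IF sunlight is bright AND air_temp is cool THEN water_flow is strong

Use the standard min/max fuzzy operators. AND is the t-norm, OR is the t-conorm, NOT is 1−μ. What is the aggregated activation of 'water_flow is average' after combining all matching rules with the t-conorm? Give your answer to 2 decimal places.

R1: bright=0.89, mild=0.91; AND[min(a, b)] → w = 0.89
R2: (mild=0.91 OR hot=0.83) = 0.91; AND[min(a, b)] with moderate=0.78 → w = 0.78
R3: mild=0.91, dim=0.38; AND[min(a, b)] → w = 0.38
R4: bright=0.89, cool=0.97; AND[min(a, b)] → w = 0.89
Rules with consequent 'average': {R1, R2} → strengths 0.89, 0.78
Aggregate via t-conorm [max(a, b)]: 0.89

0.89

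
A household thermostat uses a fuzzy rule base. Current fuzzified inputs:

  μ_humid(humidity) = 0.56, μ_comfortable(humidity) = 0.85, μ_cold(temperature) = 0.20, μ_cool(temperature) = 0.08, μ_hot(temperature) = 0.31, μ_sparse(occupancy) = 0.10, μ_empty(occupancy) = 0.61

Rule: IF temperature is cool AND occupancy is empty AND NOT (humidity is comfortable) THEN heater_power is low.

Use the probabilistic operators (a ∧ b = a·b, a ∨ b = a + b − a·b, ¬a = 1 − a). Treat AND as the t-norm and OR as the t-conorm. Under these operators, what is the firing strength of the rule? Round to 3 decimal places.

firing strength: cool=0.08, empty=0.61, ¬comfortable=1−0.85=0.15; AND[a·b] → w = 0.0073

0.007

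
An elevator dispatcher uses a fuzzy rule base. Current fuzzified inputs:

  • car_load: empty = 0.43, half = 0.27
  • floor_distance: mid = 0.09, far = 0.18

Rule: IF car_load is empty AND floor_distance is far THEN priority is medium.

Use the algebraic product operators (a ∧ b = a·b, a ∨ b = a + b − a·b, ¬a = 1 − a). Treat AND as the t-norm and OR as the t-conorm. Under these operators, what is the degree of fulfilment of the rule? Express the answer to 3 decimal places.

0.077

firing strength: empty=0.43, far=0.18; AND[a·b] → w = 0.0774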